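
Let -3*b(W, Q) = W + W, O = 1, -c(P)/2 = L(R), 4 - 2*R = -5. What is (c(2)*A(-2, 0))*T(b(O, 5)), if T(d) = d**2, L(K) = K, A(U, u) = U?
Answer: 8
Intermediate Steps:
R = 9/2 (R = 2 - 1/2*(-5) = 2 + 5/2 = 9/2 ≈ 4.5000)
c(P) = -9 (c(P) = -2*9/2 = -9)
b(W, Q) = -2*W/3 (b(W, Q) = -(W + W)/3 = -2*W/3)
(c(2)*A(-2, 0))*T(b(O, 5)) = (-9*(-2))*(-2/3*1)**2 = 18*(-2/3)**2 = 18*(4/9) = 8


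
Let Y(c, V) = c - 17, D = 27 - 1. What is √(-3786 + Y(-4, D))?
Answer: 9*I*√47 ≈ 61.701*I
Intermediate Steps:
D = 26
Y(c, V) = -17 + c
√(-3786 + Y(-4, D)) = √(-3786 + (-17 - 4)) = √(-3786 - 21) = √(-3807) = 9*I*√47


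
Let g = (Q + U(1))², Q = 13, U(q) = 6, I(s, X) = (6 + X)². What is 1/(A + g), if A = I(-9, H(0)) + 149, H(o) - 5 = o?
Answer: 1/631 ≈ 0.0015848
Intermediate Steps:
H(o) = 5 + o
g = 361 (g = (13 + 6)² = 19² = 361)
A = 270 (A = (6 + (5 + 0))² + 149 = (6 + 5)² + 149 = 11² + 149 = 121 + 149 = 270)
1/(A + g) = 1/(270 + 361) = 1/631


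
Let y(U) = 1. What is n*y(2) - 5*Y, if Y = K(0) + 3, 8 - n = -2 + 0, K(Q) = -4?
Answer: 15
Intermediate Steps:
n = 10 (n = 8 - (-2 + 0) = 8 - 1*(-2) = 8 + 2 = 10)
Y = -1 (Y = -4 + 3 = -1)
n*y(2) - 5*Y = 10*1 - 5*(-1) = 10 + 5 = 15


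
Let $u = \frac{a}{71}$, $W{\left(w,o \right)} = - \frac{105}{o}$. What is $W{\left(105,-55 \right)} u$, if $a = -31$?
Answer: $- \frac{651}{781} \approx -0.83355$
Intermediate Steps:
$u = - \frac{31}{71} \approx -0.43662$
$W{\left(105,-55 \right)} u = - \frac{105}{-55} \left(- \frac{31}{71}\right) = \left(-105\right) \left(- \frac{1}{55}\right) \left(- \frac{31}{71}\right) = \frac{21}{11} \left(- \frac{31}{71}\right) = - \frac{651}{781}$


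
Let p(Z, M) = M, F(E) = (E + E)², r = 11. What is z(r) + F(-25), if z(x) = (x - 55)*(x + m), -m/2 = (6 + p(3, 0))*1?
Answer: 2544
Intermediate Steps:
F(E) = 4*E² (F(E) = (2*E)² = 4*E²)
m = -12 (m = -2*(6 + 0) = -12 ≈ -12.000)
z(x) = (-55 + x)*(-12 + x) (z(x) = (x - 55)*(x - 12) = (-55 + x)*(-12 + x))
z(r) + F(-25) = (660 + 11² - 67*11) + 4*(-25)² = (660 + 121 - 737) + 4*625 = 44 + 2500 = 2544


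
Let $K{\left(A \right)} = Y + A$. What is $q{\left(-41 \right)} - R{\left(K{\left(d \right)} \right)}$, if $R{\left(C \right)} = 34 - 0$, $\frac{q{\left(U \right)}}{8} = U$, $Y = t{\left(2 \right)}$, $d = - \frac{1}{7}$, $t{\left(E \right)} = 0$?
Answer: $-362$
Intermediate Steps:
$d = - \frac{1}{7}$ ($d = \left(-1\right) \frac{1}{7} = - \frac{1}{7} \approx -0.14286$)
$Y = 0$
$q{\left(U \right)} = 8 U$
$K{\left(A \right)} = A$ ($K{\left(A \right)} = 0 + A = A$)
$R{\left(C \right)} = 34$ ($R{\left(C \right)} = 34 + 0 = 34$)
$q{\left(-41 \right)} - R{\left(K{\left(d \right)} \right)} = 8 \left(-41\right) - 34 = -328 - 34 = -362$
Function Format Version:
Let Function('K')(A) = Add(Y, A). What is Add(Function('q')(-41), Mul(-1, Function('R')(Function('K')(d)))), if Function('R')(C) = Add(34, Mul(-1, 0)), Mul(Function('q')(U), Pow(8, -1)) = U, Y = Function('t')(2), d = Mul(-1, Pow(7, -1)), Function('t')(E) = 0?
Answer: -362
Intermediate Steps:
d = Rational(-1, 7) (d = Mul(-1, Rational(1, 7)) = Rational(-1, 7) ≈ -0.14286)
Y = 0
Function('q')(U) = Mul(8, U)
Function('K')(A) = A (Function('K')(A) = Add(0, A) = A)
Function('R')(C) = 34 (Function('R')(C) = Add(34, 0) = 34)
Add(Function('q')(-41), Mul(-1, Function('R')(Function('K')(d)))) = Add(Mul(8, -41), Mul(-1, 34)) = Add(-328, -34) = -362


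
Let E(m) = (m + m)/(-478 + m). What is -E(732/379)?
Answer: 732/90215 ≈ 0.0081140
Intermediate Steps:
E(m) = 2*m/(-478 + m) (E(m) = (2*m)/(-478 + m) = 2*m/(-478 + m))
-E(732/379) = -2*732/379/(-478 + 732/379) = -2*732*(1/379)/(-478 + 732*(1/379)) = -2*732/(379*(-478 + 732/379)) = -2*732/(379*(-180430/379)) = -2*732*(-379)/(379*180430) = -1*(-732/90215) = 732/90215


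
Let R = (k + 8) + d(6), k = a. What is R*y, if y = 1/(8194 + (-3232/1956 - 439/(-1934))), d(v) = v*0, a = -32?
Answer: -22697424/7747930843 ≈ -0.0029295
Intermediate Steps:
k = -32
d(v) = 0
R = -24 (R = (-32 + 8) + 0 = -24 + 0 = -24)
y = 945726/7747930843 (y = 1/(8194 + (-3232*1/1956 - 439*(-1/1934))) = 1/(8194 + (-808/489 + 439/1934)) = 1/(8194 - 1348001/945726) = 1/(7747930843/945726) = 945726/7747930843 ≈ 0.00012206)
R*y = -24*945726/7747930843 = -22697424/7747930843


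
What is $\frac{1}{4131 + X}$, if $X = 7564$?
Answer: $\frac{1}{11695} \approx 8.5507 \cdot 10^{-5}$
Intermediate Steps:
$\frac{1}{4131 + X} = \frac{1}{4131 + 7564} = \frac{1}{11695}$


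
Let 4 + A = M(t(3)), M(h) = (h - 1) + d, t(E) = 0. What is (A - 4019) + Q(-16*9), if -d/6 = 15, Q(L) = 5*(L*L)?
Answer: 99566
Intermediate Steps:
Q(L) = 5*L²
d = -90 (d = -6*15 = -90)
M(h) = -91 + h (M(h) = (h - 1) - 90 = (-1 + h) - 90 = -91 + h)
A = -95 (A = -4 + (-91 + 0) = -4 - 91 = -95)
(A - 4019) + Q(-16*9) = (-95 - 4019) + 5*(-16*9)² = -4114 + 5*(-144)² = -4114 + 5*20736 = -4114 + 103680 = 99566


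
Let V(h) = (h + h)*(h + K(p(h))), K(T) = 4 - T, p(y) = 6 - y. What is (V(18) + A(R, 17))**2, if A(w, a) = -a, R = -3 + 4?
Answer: 1456849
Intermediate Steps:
V(h) = 2*h*(-2 + 2*h) (V(h) = (h + h)*(h + (4 - (6 - h))) = (2*h)*(h + (4 + (-6 + h))) = (2*h)*(h + (-2 + h)) = (2*h)*(-2 + 2*h) = 2*h*(-2 + 2*h))
R = 1
(V(18) + A(R, 17))**2 = (4*18*(-1 + 18) - 1*17)**2 = (4*18*17 - 17)**2 = (1224 - 17)**2 = 1207**2 = 1456849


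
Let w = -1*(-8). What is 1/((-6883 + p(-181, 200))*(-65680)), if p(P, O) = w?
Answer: 1/451550000 ≈ 2.2146e-9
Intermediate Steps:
w = 8
p(P, O) = 8
1/((-6883 + p(-181, 200))*(-65680)) = 1/((-6883 + 8)*(-65680)) = -1/65680/(-6875) = -1/6875*(-1/65680) = 1/451550000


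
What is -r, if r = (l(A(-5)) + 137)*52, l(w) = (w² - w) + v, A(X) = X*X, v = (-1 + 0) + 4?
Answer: -38480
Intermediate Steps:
v = 3 (v = -1 + 4 = 3)
A(X) = X²
l(w) = 3 + w² - w (l(w) = (w² - w) + 3 = 3 + w² - w)
r = 38480 (r = ((3 + ((-5)²)² - 1*(-5)²) + 137)*52 = ((3 + 25² - 1*25) + 137)*52 = ((3 + 625 - 25) + 137)*52 = (603 + 137)*52 = 740*52 = 38480)
-r = -1*38480 = -38480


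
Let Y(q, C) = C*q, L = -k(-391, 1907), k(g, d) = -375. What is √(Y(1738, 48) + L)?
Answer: 3*√9311 ≈ 289.48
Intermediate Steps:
L = 375 (L = -1*(-375) = 375)
√(Y(1738, 48) + L) = √(48*1738 + 375) = √(83424 + 375) = √83799 = 3*√9311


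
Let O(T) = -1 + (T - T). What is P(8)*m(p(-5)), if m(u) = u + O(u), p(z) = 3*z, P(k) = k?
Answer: -128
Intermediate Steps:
O(T) = -1 (O(T) = -1 + 0 = -1)
m(u) = -1 + u (m(u) = u - 1 = -1 + u)
P(8)*m(p(-5)) = 8*(-1 + 3*(-5)) = 8*(-1 - 15) = 8*(-16) = -128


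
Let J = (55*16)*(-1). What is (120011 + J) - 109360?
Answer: 9771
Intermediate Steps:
J = -880 (J = 880*(-1) = -880)
(120011 + J) - 109360 = (120011 - 880) - 109360 = 119131 - 109360 = 9771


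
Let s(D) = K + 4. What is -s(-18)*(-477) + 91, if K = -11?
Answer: -3248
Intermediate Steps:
s(D) = -7 (s(D) = -11 + 4 = -7)
-s(-18)*(-477) + 91 = -1*(-7)*(-477) + 91 = 7*(-477) + 91 = -3339 + 91 = -3248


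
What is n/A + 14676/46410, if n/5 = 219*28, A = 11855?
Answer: 53230486/18339685 ≈ 2.9025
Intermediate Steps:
n = 30660 (n = 5*(219*28) = 5*6132 = 30660)
n/A + 14676/46410 = 30660/11855 + 14676/46410 = 30660*(1/11855) + 14676*(1/46410) = 6132/2371 + 2446/7735 = 53230486/18339685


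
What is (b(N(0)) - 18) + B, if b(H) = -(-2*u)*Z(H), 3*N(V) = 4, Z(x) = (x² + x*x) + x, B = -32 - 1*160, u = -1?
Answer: -1978/9 ≈ -219.78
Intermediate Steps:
B = -192 (B = -32 - 160 = -192)
Z(x) = x + 2*x² (Z(x) = (x² + x²) + x = 2*x² + x = x + 2*x²)
N(V) = 4/3 (N(V) = (⅓)*4 = 4/3)
b(H) = -2*H*(1 + 2*H) (b(H) = -(-2*(-1))*H*(1 + 2*H) = -2*H*(1 + 2*H))
(b(N(0)) - 18) + B = (-2*4/3*(1 + 2*(4/3)) - 18) - 192 = (-2*4/3*(1 + 8/3) - 18) - 192 = (-2*4/3*11/3 - 18) - 192 = (-88/9 - 18) - 192 = -250/9 - 192 = -1978/9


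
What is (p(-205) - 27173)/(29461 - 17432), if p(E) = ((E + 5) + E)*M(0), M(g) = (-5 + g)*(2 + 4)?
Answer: -15023/12029 ≈ -1.2489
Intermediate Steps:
M(g) = -30 + 6*g (M(g) = (-5 + g)*6 = -30 + 6*g)
p(E) = -150 - 60*E (p(E) = ((E + 5) + E)*(-30 + 6*0) = ((5 + E) + E)*(-30 + 0) = (5 + 2*E)*(-30) = -150 - 60*E)
(p(-205) - 27173)/(29461 - 17432) = ((-150 - 60*(-205)) - 27173)/(29461 - 17432) = ((-150 + 12300) - 27173)/12029 = (12150 - 27173)*(1/12029) = -15023*1/12029 = -15023/12029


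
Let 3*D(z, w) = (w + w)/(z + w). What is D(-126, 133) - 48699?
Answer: -146059/3 ≈ -48686.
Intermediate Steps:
D(z, w) = 2*w/(3*(w + z)) (D(z, w) = ((w + w)/(z + w))/3 = ((2*w)/(w + z))/3 = (2*w/(w + z))/3 = 2*w/(3*(w + z)))
D(-126, 133) - 48699 = (⅔)*133/(133 - 126) - 48699 = (⅔)*133/7 - 48699 = (⅔)*133*(⅐) - 48699 = 38/3 - 48699 = -146059/3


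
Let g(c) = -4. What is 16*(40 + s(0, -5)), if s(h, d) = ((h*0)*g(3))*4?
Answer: 640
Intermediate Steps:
s(h, d) = 0 (s(h, d) = ((h*0)*(-4))*4 = (0*(-4))*4 = 0*4 = 0)
16*(40 + s(0, -5)) = 16*(40 + 0) = 16*40 = 640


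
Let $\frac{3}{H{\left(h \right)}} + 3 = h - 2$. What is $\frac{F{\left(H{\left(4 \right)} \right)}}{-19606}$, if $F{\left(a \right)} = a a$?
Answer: $- \frac{9}{19606} \approx -0.00045904$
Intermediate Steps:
$H{\left(h \right)} = \frac{3}{-5 + h}$ ($H{\left(h \right)} = \frac{3}{-3 + \left(h - 2\right)} = \frac{3}{-3 + \left(-2 + h\right)} = \frac{3}{-5 + h}$)
$F{\left(a \right)} = a^{2}$
$\frac{F{\left(H{\left(4 \right)} \right)}}{-19606} = \frac{\left(\frac{3}{-5 + 4}\right)^{2}}{-19606} = \left(\frac{3}{-1}\right)^{2} \left(- \frac{1}{19606}\right) = \left(3 \left(-1\right)\right)^{2} \left(- \frac{1}{19606}\right) = \left(-3\right)^{2} \left(- \frac{1}{19606}\right) = 9 \left(- \frac{1}{19606}\right) = - \frac{9}{19606}$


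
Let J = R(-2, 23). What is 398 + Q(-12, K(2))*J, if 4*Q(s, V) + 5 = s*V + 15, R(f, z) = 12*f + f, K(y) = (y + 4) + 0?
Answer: 801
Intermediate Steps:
K(y) = 4 + y (K(y) = (4 + y) + 0 = 4 + y)
R(f, z) = 13*f
J = -26 (J = 13*(-2) = -26)
Q(s, V) = 5/2 + V*s/4 (Q(s, V) = -5/4 + (s*V + 15)/4 = -5/4 + (V*s + 15)/4 = -5/4 + (15 + V*s)/4 = -5/4 + (15/4 + V*s/4) = 5/2 + V*s/4)
398 + Q(-12, K(2))*J = 398 + (5/2 + (¼)*(4 + 2)*(-12))*(-26) = 398 + (5/2 + (¼)*6*(-12))*(-26) = 398 + (5/2 - 18)*(-26) = 398 - 31/2*(-26) = 398 + 403 = 801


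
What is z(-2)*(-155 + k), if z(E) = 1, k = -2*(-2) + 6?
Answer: -145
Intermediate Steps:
k = 10 (k = 4 + 6 = 10)
z(-2)*(-155 + k) = 1*(-155 + 10) = 1*(-145) = -145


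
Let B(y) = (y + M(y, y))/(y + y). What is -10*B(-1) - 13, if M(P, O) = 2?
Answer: -8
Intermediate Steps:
B(y) = (2 + y)/(2*y) (B(y) = (y + 2)/(y + y) = (2 + y)/((2*y)) = (2 + y)*(1/(2*y)) = (2 + y)/(2*y))
-10*B(-1) - 13 = -5*(2 - 1)/(-1) - 13 = -5*(-1) - 13 = -10*(-1/2) - 13 = 5 - 13 = -8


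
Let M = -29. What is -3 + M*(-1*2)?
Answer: 55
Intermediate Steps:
-3 + M*(-1*2) = -3 - (-29)*2 = -3 - 29*(-2) = -3 + 58 = 55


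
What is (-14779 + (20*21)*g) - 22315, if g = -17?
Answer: -44234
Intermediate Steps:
(-14779 + (20*21)*g) - 22315 = (-14779 + (20*21)*(-17)) - 22315 = (-14779 + 420*(-17)) - 22315 = (-14779 - 7140) - 22315 = -21919 - 22315 = -44234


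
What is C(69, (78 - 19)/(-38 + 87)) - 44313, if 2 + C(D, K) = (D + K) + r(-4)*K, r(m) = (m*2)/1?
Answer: -309781/7 ≈ -44254.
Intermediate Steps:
r(m) = 2*m (r(m) = (2*m)*1 = 2*m)
C(D, K) = -2 + D - 7*K (C(D, K) = -2 + ((D + K) + (2*(-4))*K) = -2 + ((D + K) - 8*K) = -2 + (D - 7*K) = -2 + D - 7*K)
C(69, (78 - 19)/(-38 + 87)) - 44313 = (-2 + 69 - 7*(78 - 19)/(-38 + 87)) - 44313 = (-2 + 69 - 413/49) - 44313 = (-2 + 69 - 7*59/49) - 44313 = (-2 + 69 - 59/7) - 44313 = 410/7 - 44313 = -309781/7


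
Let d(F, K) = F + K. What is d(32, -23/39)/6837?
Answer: 1225/266643 ≈ 0.0045942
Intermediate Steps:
d(32, -23/39)/6837 = (32 - 23/39)/6837 = (32 - 23*1/39)*(1/6837) = (32 - 23/39)*(1/6837) = (1225/39)*(1/6837) = 1225/266643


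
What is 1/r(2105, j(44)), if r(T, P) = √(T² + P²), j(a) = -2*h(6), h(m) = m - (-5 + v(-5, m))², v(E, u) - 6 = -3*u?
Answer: √4751381/4751381 ≈ 0.00045876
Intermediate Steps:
v(E, u) = 6 - 3*u
h(m) = m - (1 - 3*m)² (h(m) = m - (-5 + (6 - 3*m))² = m - (1 - 3*m)²)
j(a) = 566 (j(a) = -2*(6 - (-1 + 3*6)²) = -2*(6 - (-1 + 18)²) = -2*(6 - 1*17²) = -2*(6 - 1*289) = -2*(6 - 289) = -2*(-283) = 566)
r(T, P) = √(P² + T²)
1/r(2105, j(44)) = 1/(√(566² + 2105²)) = 1/(√(320356 + 4431025)) = 1/(√4751381) = √4751381/4751381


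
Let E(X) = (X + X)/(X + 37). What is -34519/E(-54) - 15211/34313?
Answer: -20137300387/3705804 ≈ -5434.0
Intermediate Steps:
E(X) = 2*X/(37 + X) (E(X) = (2*X)/(37 + X) = 2*X/(37 + X))
-34519/E(-54) - 15211/34313 = -34519/(2*(-54)/(37 - 54)) - 15211/34313 = -34519/(2*(-54)/(-17)) - 15211*1/34313 = -34519/(2*(-54)*(-1/17)) - 15211/34313 = -34519/108/17 - 15211/34313 = -34519*17/108 - 15211/34313 = -586823/108 - 15211/34313 = -20137300387/3705804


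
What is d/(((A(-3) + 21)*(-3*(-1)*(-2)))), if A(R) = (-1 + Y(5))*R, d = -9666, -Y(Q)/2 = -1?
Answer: 179/2 ≈ 89.500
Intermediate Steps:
Y(Q) = 2 (Y(Q) = -2*(-1) = 2)
A(R) = R (A(R) = (-1 + 2)*R = 1*R = R)
d/(((A(-3) + 21)*(-3*(-1)*(-2)))) = -9666*(-1/(6*(-3 + 21))) = -9666/(18*(3*(-2))) = -9666/(18*(-6)) = -9666/(-108) = -9666*(-1/108) = 179/2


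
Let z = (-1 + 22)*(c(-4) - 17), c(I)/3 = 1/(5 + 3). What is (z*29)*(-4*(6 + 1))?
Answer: 566979/2 ≈ 2.8349e+5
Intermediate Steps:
c(I) = 3/8 (c(I) = 3/(5 + 3) = 3/8)
z = -2793/8 (z = (-1 + 22)*(3/8 - 17) = 21*(-133/8) = -2793/8 ≈ -349.13)
(z*29)*(-4*(6 + 1)) = (-2793/8*29)*(-4*(6 + 1)) = -(-80997)*7/2 = -80997/8*(-28) = 566979/2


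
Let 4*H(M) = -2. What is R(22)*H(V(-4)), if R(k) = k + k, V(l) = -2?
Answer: -22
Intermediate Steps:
H(M) = -½ (H(M) = (¼)*(-2) = -½)
R(k) = 2*k
R(22)*H(V(-4)) = (2*22)*(-½) = 44*(-½) = -22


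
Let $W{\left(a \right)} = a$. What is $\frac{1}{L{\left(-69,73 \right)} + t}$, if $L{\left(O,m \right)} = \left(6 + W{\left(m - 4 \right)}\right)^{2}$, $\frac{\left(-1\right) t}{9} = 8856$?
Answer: $- \frac{1}{74079} \approx -1.3499 \cdot 10^{-5}$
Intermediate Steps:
$t = -79704$ ($t = \left(-9\right) 8856 = -79704$)
$L{\left(O,m \right)} = \left(2 + m\right)^{2}$ ($L{\left(O,m \right)} = \left(6 + \left(m - 4\right)\right)^{2} = \left(6 + \left(-4 + m\right)\right)^{2} = \left(2 + m\right)^{2}$)
$\frac{1}{L{\left(-69,73 \right)} + t} = \frac{1}{\left(2 + 73\right)^{2} - 79704} = \frac{1}{75^{2} - 79704} = \frac{1}{5625 - 79704} = \frac{1}{-74079} = - \frac{1}{74079}$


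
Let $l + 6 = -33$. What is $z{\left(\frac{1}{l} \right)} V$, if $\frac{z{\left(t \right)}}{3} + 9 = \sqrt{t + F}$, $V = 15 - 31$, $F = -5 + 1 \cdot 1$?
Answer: $432 - \frac{16 i \sqrt{6123}}{13} \approx 432.0 - 96.307 i$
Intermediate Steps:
$l = -39$ ($l = -6 - 33 = -39$)
$F = -4$ ($F = -5 + 1 = -4$)
$V = -16$
$z{\left(t \right)} = -27 + 3 \sqrt{-4 + t}$ ($z{\left(t \right)} = -27 + 3 \sqrt{t - 4} = -27 + 3 \sqrt{-4 + t}$)
$z{\left(\frac{1}{l} \right)} V = \left(-27 + 3 \sqrt{-4 + \frac{1}{-39}}\right) \left(-16\right) = \left(-27 + 3 \sqrt{-4 - \frac{1}{39}}\right) \left(-16\right) = \left(-27 + 3 \sqrt{- \frac{157}{39}}\right) \left(-16\right) = \left(-27 + 3 \frac{i \sqrt{6123}}{39}\right) \left(-16\right) = \left(-27 + \frac{i \sqrt{6123}}{13}\right) \left(-16\right) = 432 - \frac{16 i \sqrt{6123}}{13}$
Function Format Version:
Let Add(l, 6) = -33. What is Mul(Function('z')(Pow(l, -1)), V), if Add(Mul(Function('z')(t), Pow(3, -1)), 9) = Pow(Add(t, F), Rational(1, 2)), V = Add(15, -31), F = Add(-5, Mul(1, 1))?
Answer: Add(432, Mul(Rational(-16, 13), I, Pow(6123, Rational(1, 2)))) ≈ Add(432.00, Mul(-96.307, I))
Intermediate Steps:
l = -39 (l = Add(-6, -33) = -39)
F = -4 (F = Add(-5, 1) = -4)
V = -16
Function('z')(t) = Add(-27, Mul(3, Pow(Add(-4, t), Rational(1, 2)))) (Function('z')(t) = Add(-27, Mul(3, Pow(Add(t, -4), Rational(1, 2)))) = Add(-27, Mul(3, Pow(Add(-4, t), Rational(1, 2)))))
Mul(Function('z')(Pow(l, -1)), V) = Mul(Add(-27, Mul(3, Pow(Add(-4, Pow(-39, -1)), Rational(1, 2)))), -16) = Mul(Add(-27, Mul(3, Pow(Add(-4, Rational(-1, 39)), Rational(1, 2)))), -16) = Mul(Add(-27, Mul(3, Pow(Rational(-157, 39), Rational(1, 2)))), -16) = Mul(Add(-27, Mul(3, Mul(Rational(1, 39), I, Pow(6123, Rational(1, 2))))), -16) = Mul(Add(-27, Mul(Rational(1, 13), I, Pow(6123, Rational(1, 2)))), -16) = Add(432, Mul(Rational(-16, 13), I, Pow(6123, Rational(1, 2))))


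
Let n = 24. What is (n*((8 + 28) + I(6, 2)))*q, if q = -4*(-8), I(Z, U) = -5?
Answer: 23808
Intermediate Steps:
q = 32
(n*((8 + 28) + I(6, 2)))*q = (24*((8 + 28) - 5))*32 = (24*(36 - 5))*32 = (24*31)*32 = 744*32 = 23808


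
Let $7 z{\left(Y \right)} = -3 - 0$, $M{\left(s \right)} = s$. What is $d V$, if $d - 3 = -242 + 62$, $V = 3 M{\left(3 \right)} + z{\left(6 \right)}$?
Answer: $- \frac{10620}{7} \approx -1517.1$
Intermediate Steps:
$z{\left(Y \right)} = - \frac{3}{7}$ ($z{\left(Y \right)} = \frac{-3 - 0}{7} = \frac{-3 + 0}{7} = \frac{1}{7} \left(-3\right) = - \frac{3}{7}$)
$V = \frac{60}{7}$ ($V = 3 \cdot 3 - \frac{3}{7} = 9 - \frac{3}{7} = \frac{60}{7} \approx 8.5714$)
$d = -177$ ($d = 3 + \left(-242 + 62\right) = 3 - 180 = -177$)
$d V = \left(-177\right) \frac{60}{7} = - \frac{10620}{7}$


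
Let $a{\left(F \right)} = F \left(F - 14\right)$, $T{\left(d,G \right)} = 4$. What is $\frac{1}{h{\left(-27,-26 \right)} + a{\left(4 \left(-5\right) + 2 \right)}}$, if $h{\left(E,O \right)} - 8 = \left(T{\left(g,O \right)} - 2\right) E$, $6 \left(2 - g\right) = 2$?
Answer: $\frac{1}{530} \approx 0.0018868$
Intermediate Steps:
$g = \frac{5}{3}$ ($g = 2 - \frac{1}{3} = \frac{5}{3} \approx 1.6667$)
$h{\left(E,O \right)} = 8 + 2 E$ ($h{\left(E,O \right)} = 8 + \left(4 - 2\right) E = 8 + 2 E$)
$a{\left(F \right)} = F \left(-14 + F\right)$
$\frac{1}{h{\left(-27,-26 \right)} + a{\left(4 \left(-5\right) + 2 \right)}} = \frac{1}{\left(8 + 2 \left(-27\right)\right) + \left(4 \left(-5\right) + 2\right) \left(-14 + \left(4 \left(-5\right) + 2\right)\right)} = \frac{1}{\left(8 - 54\right) + \left(-20 + 2\right) \left(-14 + \left(-20 + 2\right)\right)} = \frac{1}{-46 - 18 \left(-14 - 18\right)} = \frac{1}{-46 - -576} = \frac{1}{-46 + 576} = \frac{1}{530}$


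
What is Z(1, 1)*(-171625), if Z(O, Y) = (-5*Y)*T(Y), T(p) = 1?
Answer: 858125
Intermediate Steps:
Z(O, Y) = -5*Y (Z(O, Y) = -5*Y*1 = -5*Y)
Z(1, 1)*(-171625) = -5*1*(-171625) = -5*(-171625) = 858125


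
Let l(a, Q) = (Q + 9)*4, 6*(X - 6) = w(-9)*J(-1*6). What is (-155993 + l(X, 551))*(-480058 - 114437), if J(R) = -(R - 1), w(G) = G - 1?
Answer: 91405389735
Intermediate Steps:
w(G) = -1 + G
J(R) = 1 - R (J(R) = -(-1 + R) = 1 - R)
X = -17/3 (X = 6 + ((-1 - 9)*(1 - (-1)*6))/6 = 6 + (-10*(1 - 1*(-6)))/6 = 6 + (-10*(1 + 6))/6 = 6 + (-10*7)/6 = 6 + (⅙)*(-70) = 6 - 35/3 = -17/3 ≈ -5.6667)
l(a, Q) = 36 + 4*Q (l(a, Q) = (9 + Q)*4 = 36 + 4*Q)
(-155993 + l(X, 551))*(-480058 - 114437) = (-155993 + (36 + 4*551))*(-480058 - 114437) = (-155993 + (36 + 2204))*(-594495) = (-155993 + 2240)*(-594495) = -153753*(-594495) = 91405389735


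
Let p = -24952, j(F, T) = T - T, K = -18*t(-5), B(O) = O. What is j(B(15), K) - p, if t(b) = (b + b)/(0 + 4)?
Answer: 24952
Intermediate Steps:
t(b) = b/2 (t(b) = (2*b)/4 = (2*b)*(1/4) = b/2)
K = 45 (K = -9*(-5) = -18*(-5/2) = 45)
j(F, T) = 0
j(B(15), K) - p = 0 - 1*(-24952) = 0 + 24952 = 24952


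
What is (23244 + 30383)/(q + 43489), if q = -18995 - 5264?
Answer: 53627/19230 ≈ 2.7887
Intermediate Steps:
q = -24259
(23244 + 30383)/(q + 43489) = (23244 + 30383)/(-24259 + 43489) = 53627/19230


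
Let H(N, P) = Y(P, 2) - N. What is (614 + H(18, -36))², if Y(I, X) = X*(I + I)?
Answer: 204304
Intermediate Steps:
Y(I, X) = 2*I*X (Y(I, X) = X*(2*I) = 2*I*X)
H(N, P) = -N + 4*P (H(N, P) = 2*P*2 - N = 4*P - N = -N + 4*P)
(614 + H(18, -36))² = (614 + (-1*18 + 4*(-36)))² = (614 + (-18 - 144))² = (614 - 162)² = 452² = 204304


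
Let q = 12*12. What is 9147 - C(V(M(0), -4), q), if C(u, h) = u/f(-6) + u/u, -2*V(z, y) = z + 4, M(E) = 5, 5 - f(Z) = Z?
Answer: 201221/22 ≈ 9146.4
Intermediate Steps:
f(Z) = 5 - Z
q = 144
V(z, y) = -2 - z/2 (V(z, y) = -(z + 4)/2 = -(4 + z)/2 = -2 - z/2)
C(u, h) = 1 + u/11 (C(u, h) = u/(5 - 1*(-6)) + u/u = u/(5 + 6) + 1 = u/11 + 1 = 1 + u/11)
9147 - C(V(M(0), -4), q) = 9147 - (1 + (-2 - ½*5)/11) = 9147 - (1 + (-2 - 5/2)/11) = 9147 - (1 + (1/11)*(-9/2)) = 9147 - (1 - 9/22) = 9147 - 1*13/22 = 9147 - 13/22 = 201221/22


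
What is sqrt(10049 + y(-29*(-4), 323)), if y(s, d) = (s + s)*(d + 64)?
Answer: sqrt(99833) ≈ 315.96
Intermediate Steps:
y(s, d) = 2*s*(64 + d) (y(s, d) = (2*s)*(64 + d) = 2*s*(64 + d))
sqrt(10049 + y(-29*(-4), 323)) = sqrt(10049 + 2*(-29*(-4))*(64 + 323)) = sqrt(10049 + 2*116*387) = sqrt(10049 + 89784) = sqrt(99833)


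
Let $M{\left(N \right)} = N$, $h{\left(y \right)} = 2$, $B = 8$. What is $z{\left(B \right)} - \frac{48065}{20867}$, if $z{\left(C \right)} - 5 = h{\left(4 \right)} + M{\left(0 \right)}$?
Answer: $\frac{98004}{20867} \approx 4.6966$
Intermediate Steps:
$z{\left(C \right)} = 7$ ($z{\left(C \right)} = 5 + \left(2 + 0\right) = 5 + 2 = 7$)
$z{\left(B \right)} - \frac{48065}{20867} = 7 - \frac{48065}{20867} = \frac{98004}{20867}$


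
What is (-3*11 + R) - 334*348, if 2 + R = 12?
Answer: -116255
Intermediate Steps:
R = 10 (R = -2 + 12 = 10)
(-3*11 + R) - 334*348 = (-3*11 + 10) - 334*348 = (-33 + 10) - 116232 = -23 - 116232 = -116255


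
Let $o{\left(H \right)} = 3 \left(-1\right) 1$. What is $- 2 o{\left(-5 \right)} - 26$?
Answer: $-20$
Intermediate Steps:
$o{\left(H \right)} = -3$ ($o{\left(H \right)} = \left(-3\right) 1 = -3$)
$- 2 o{\left(-5 \right)} - 26 = \left(-2\right) \left(-3\right) - 26 = 6 - 26 = -20$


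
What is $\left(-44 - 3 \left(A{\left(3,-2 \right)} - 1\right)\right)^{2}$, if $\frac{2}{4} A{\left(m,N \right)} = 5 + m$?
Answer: $7921$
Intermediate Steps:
$A{\left(m,N \right)} = 10 + 2 m$ ($A{\left(m,N \right)} = 2 \left(5 + m\right) = 10 + 2 m$)
$\left(-44 - 3 \left(A{\left(3,-2 \right)} - 1\right)\right)^{2} = \left(-44 - 3 \left(\left(10 + 2 \cdot 3\right) - 1\right)\right)^{2} = \left(-44 - 3 \left(\left(10 + 6\right) - 1\right)\right)^{2} = \left(-44 - 3 \left(16 - 1\right)\right)^{2} = \left(-44 - 45\right)^{2} = \left(-89\right)^{2} = 7921$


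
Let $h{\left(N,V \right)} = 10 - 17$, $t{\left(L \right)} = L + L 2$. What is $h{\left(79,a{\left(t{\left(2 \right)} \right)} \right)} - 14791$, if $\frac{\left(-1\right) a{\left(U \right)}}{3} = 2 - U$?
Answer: $-14798$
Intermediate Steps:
$t{\left(L \right)} = 3 L$ ($t{\left(L \right)} = L + 2 L = 3 L$)
$a{\left(U \right)} = -6 + 3 U$ ($a{\left(U \right)} = - 3 \left(2 - U\right) = -6 + 3 U$)
$h{\left(N,V \right)} = -7$ ($h{\left(N,V \right)} = 10 - 17 = -7$)
$h{\left(79,a{\left(t{\left(2 \right)} \right)} \right)} - 14791 = -7 - 14791 = -14798$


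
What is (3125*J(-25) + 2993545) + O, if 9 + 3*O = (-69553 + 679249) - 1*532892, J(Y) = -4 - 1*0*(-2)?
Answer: 9019930/3 ≈ 3.0066e+6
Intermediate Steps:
J(Y) = -4 (J(Y) = -4 + 0*(-2) = -4 + 0 = -4)
O = 76795/3 (O = -3 + ((-69553 + 679249) - 1*532892)/3 = -3 + (609696 - 532892)/3 = -3 + (⅓)*76804 = -3 + 76804/3 = 76795/3 ≈ 25598.)
(3125*J(-25) + 2993545) + O = (3125*(-4) + 2993545) + 76795/3 = (-12500 + 2993545) + 76795/3 = 2981045 + 76795/3 = 9019930/3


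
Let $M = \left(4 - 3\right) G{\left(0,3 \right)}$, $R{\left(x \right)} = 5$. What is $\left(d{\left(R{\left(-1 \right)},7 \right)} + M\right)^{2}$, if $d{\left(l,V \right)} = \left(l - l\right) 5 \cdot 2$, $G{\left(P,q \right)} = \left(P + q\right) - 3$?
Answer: $0$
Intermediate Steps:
$G{\left(P,q \right)} = -3 + P + q$
$d{\left(l,V \right)} = 0$ ($d{\left(l,V \right)} = 0 \cdot 5 \cdot 2 = 0 \cdot 2 = 0$)
$M = 0$ ($M = \left(4 - 3\right) \left(-3 + 0 + 3\right) = 1 \cdot 0 = 0$)
$\left(d{\left(R{\left(-1 \right)},7 \right)} + M\right)^{2} = \left(0 + 0\right)^{2} = 0^{2} = 0$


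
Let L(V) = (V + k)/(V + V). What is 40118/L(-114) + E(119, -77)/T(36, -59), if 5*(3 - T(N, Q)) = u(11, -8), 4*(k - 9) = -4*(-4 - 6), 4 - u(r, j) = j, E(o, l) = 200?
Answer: 1449248/15 ≈ 96617.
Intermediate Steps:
u(r, j) = 4 - j
k = 19 (k = 9 + (-4*(-4 - 6))/4 = 9 + (-4*(-10))/4 = 9 + (¼)*40 = 9 + 10 = 19)
L(V) = (19 + V)/(2*V) (L(V) = (V + 19)/(V + V) = (19 + V)/((2*V)) = (19 + V)*(1/(2*V)) = (19 + V)/(2*V))
T(N, Q) = ⅗ (T(N, Q) = 3 - (4 - 1*(-8))/5 = 3 - (4 + 8)/5 = 3 - ⅕*12 = 3 - 12/5 = ⅗)
40118/L(-114) + E(119, -77)/T(36, -59) = 40118/(((½)*(19 - 114)/(-114))) + 200/(⅗) = 40118/(((½)*(-1/114)*(-95))) + 200*(5/3) = 40118/(5/12) + 1000/3 = 40118*(12/5) + 1000/3 = 481416/5 + 1000/3 = 1449248/15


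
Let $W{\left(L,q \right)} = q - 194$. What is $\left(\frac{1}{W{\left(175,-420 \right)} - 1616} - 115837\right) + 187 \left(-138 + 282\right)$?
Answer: $- \frac{198267071}{2230} \approx -88909.0$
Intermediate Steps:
$W{\left(L,q \right)} = -194 + q$
$\left(\frac{1}{W{\left(175,-420 \right)} - 1616} - 115837\right) + 187 \left(-138 + 282\right) = \left(\frac{1}{\left(-194 - 420\right) - 1616} - 115837\right) + 187 \left(-138 + 282\right) = \left(\frac{1}{-614 - 1616} - 115837\right) + 187 \cdot 144 = \left(\frac{1}{-2230} - 115837\right) + 26928 = \left(- \frac{1}{2230} - 115837\right) + 26928 = - \frac{258316511}{2230} + 26928 = - \frac{198267071}{2230}$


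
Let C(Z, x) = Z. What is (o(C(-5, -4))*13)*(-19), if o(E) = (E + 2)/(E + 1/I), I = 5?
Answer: -1235/8 ≈ -154.38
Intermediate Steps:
o(E) = (2 + E)/(⅕ + E) (o(E) = (E + 2)/(E + 1/5) = (2 + E)/(E + ⅕) = (2 + E)/(⅕ + E))
(o(C(-5, -4))*13)*(-19) = ((5*(2 - 5)/(1 + 5*(-5)))*13)*(-19) = ((5*(-3)/(1 - 25))*13)*(-19) = ((5*(-3)/(-24))*13)*(-19) = ((5*(-1/24)*(-3))*13)*(-19) = ((5/8)*13)*(-19) = (65/8)*(-19) = -1235/8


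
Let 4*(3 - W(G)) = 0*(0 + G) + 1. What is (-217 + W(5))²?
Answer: 734449/16 ≈ 45903.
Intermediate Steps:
W(G) = 11/4 (W(G) = 3 - (0*(0 + G) + 1)/4 = 3 - (0*G + 1)/4 = 3 - (0 + 1)/4 = 3 - ¼*1 = 3 - ¼ = 11/4)
(-217 + W(5))² = (-217 + 11/4)² = (-857/4)² = 734449/16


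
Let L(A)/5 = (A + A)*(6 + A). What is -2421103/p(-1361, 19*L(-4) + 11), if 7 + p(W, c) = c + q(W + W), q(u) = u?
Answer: 2421103/4238 ≈ 571.28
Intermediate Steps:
L(A) = 10*A*(6 + A) (L(A) = 5*((A + A)*(6 + A)) = 5*((2*A)*(6 + A)) = 5*(2*A*(6 + A)) = 10*A*(6 + A))
p(W, c) = -7 + c + 2*W (p(W, c) = -7 + (c + (W + W)) = -7 + (c + 2*W) = -7 + c + 2*W)
-2421103/p(-1361, 19*L(-4) + 11) = -2421103/(-7 + (19*(10*(-4)*(6 - 4)) + 11) + 2*(-1361)) = -2421103/(-7 + (19*(10*(-4)*2) + 11) - 2722) = -2421103/(-7 + (19*(-80) + 11) - 2722) = -2421103/(-7 + (-1520 + 11) - 2722) = -2421103/(-7 - 1509 - 2722) = -2421103/(-4238) = -2421103*(-1/4238) = 2421103/4238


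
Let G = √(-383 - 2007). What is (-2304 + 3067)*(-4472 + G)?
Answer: -3412136 + 763*I*√2390 ≈ -3.4121e+6 + 37301.0*I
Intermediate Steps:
G = I*√2390 (G = √(-2390) = I*√2390 ≈ 48.888*I)
(-2304 + 3067)*(-4472 + G) = (-2304 + 3067)*(-4472 + I*√2390) = 763*(-4472 + I*√2390) = -3412136 + 763*I*√2390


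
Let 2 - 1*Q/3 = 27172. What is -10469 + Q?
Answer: -91979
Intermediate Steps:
Q = -81510 (Q = 6 - 3*27172 = 6 - 81516 = -81510)
-10469 + Q = -10469 - 81510 = -91979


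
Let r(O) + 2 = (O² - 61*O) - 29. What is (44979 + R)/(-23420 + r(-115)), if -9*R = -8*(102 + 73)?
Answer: -31247/2223 ≈ -14.056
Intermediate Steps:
r(O) = -31 + O² - 61*O (r(O) = -2 + ((O² - 61*O) - 29) = -2 + (-29 + O² - 61*O) = -31 + O² - 61*O)
R = 1400/9 (R = -(-8)*(102 + 73)/9 = -(-8)*175/9 = -⅑*(-1400) = 1400/9 ≈ 155.56)
(44979 + R)/(-23420 + r(-115)) = (44979 + 1400/9)/(-23420 + (-31 + (-115)² - 61*(-115))) = 406211/(9*(-23420 + (-31 + 13225 + 7015))) = 406211/(9*(-23420 + 20209)) = (406211/9)/(-3211) = (406211/9)*(-1/3211) = -31247/2223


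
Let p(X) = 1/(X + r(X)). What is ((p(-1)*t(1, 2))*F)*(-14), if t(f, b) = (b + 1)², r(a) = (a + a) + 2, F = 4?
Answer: 504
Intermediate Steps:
r(a) = 2 + 2*a (r(a) = 2*a + 2 = 2 + 2*a)
t(f, b) = (1 + b)²
p(X) = 1/(2 + 3*X) (p(X) = 1/(X + (2 + 2*X)) = 1/(2 + 3*X))
((p(-1)*t(1, 2))*F)*(-14) = (((1 + 2)²/(2 + 3*(-1)))*4)*(-14) = ((3²/(2 - 3))*4)*(-14) = ((9/(-1))*4)*(-14) = (-1*9*4)*(-14) = -9*4*(-14) = -36*(-14) = 504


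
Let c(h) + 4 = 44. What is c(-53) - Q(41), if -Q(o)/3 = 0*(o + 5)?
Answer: 40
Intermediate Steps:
Q(o) = 0 (Q(o) = -0*(o + 5) = -0*(5 + o) = -3*0 = 0)
c(h) = 40 (c(h) = -4 + 44 = 40)
c(-53) - Q(41) = 40 - 1*0 = 40 + 0 = 40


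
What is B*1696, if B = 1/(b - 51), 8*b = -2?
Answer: -6784/205 ≈ -33.093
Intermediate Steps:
b = -¼ (b = (⅛)*(-2) = -¼ ≈ -0.25000)
B = -4/205 (B = 1/(-¼ - 51) = 1/(-205/4) = -4/205 ≈ -0.019512)
B*1696 = -4/205*1696 = -6784/205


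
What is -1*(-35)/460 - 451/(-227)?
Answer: 43081/20884 ≈ 2.0629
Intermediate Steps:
-1*(-35)/460 - 451/(-227) = 35*(1/460) - 451*(-1/227) = 7/92 + 451/227 = 43081/20884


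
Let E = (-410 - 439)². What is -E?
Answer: -720801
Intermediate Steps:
E = 720801 (E = (-849)² = 720801)
-E = -1*720801 = -720801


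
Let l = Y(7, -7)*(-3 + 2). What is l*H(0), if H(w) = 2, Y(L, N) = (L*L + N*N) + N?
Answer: -182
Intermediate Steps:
Y(L, N) = N + L² + N² (Y(L, N) = (L² + N²) + N = N + L² + N²)
l = -91 (l = (-7 + 7² + (-7)²)*(-3 + 2) = (-7 + 49 + 49)*(-1) = 91*(-1) = -91)
l*H(0) = -91*2 = -182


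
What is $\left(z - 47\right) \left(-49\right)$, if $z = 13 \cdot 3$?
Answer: $392$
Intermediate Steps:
$z = 39$
$\left(z - 47\right) \left(-49\right) = \left(39 - 47\right) \left(-49\right) = \left(-8\right) \left(-49\right) = 392$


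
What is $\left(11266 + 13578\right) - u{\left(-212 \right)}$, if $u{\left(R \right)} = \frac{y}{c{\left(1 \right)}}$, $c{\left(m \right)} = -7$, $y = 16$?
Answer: $\frac{173924}{7} \approx 24846.0$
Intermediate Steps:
$u{\left(R \right)} = - \frac{16}{7}$ ($u{\left(R \right)} = \frac{16}{-7} = 16 \left(- \frac{1}{7}\right) = - \frac{16}{7}$)
$\left(11266 + 13578\right) - u{\left(-212 \right)} = \left(11266 + 13578\right) - - \frac{16}{7} = 24844 + \frac{16}{7} = \frac{173924}{7}$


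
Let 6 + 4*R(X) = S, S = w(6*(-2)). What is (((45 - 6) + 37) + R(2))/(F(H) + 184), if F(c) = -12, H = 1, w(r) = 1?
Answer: 299/688 ≈ 0.43459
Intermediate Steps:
S = 1
R(X) = -5/4 (R(X) = -3/2 + (¼)*1 = -3/2 + ¼ = -5/4)
(((45 - 6) + 37) + R(2))/(F(H) + 184) = (((45 - 6) + 37) - 5/4)/(-12 + 184) = ((39 + 37) - 5/4)/172 = (76 - 5/4)*(1/172) = (299/4)*(1/172) = 299/688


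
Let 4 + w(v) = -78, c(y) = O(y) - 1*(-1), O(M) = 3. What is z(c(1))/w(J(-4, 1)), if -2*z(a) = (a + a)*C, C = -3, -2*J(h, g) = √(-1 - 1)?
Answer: -6/41 ≈ -0.14634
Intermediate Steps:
J(h, g) = -I*√2/2 (J(h, g) = -√(-1 - 1)/2 = -I*√2/2)
c(y) = 4 (c(y) = 3 - 1*(-1) = 3 + 1 = 4)
w(v) = -82 (w(v) = -4 - 78 = -82)
z(a) = 3*a (z(a) = -(a + a)*(-3)/2 = -2*a*(-3)/2 = -(-3)*a = 3*a)
z(c(1))/w(J(-4, 1)) = (3*4)/(-82) = 12*(-1/82) = -6/41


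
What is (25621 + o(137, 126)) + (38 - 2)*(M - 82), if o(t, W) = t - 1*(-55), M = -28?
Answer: 21853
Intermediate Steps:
o(t, W) = 55 + t (o(t, W) = t + 55 = 55 + t)
(25621 + o(137, 126)) + (38 - 2)*(M - 82) = (25621 + (55 + 137)) + (38 - 2)*(-28 - 82) = (25621 + 192) + 36*(-110) = 25813 - 3960 = 21853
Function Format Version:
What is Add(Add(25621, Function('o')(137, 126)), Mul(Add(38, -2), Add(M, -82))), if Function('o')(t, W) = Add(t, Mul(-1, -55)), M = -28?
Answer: 21853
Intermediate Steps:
Function('o')(t, W) = Add(55, t) (Function('o')(t, W) = Add(t, 55) = Add(55, t))
Add(Add(25621, Function('o')(137, 126)), Mul(Add(38, -2), Add(M, -82))) = Add(Add(25621, Add(55, 137)), Mul(Add(38, -2), Add(-28, -82))) = Add(Add(25621, 192), Mul(36, -110)) = Add(25813, -3960) = 21853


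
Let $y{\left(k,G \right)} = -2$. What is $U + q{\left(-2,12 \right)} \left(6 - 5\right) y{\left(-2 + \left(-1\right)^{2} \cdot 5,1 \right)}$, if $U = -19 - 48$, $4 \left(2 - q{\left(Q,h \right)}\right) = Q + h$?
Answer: $-66$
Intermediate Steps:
$q{\left(Q,h \right)} = 2 - \frac{Q}{4} - \frac{h}{4}$ ($q{\left(Q,h \right)} = 2 - \frac{Q + h}{4} = 2 - \left(\frac{Q}{4} + \frac{h}{4}\right) = 2 - \frac{Q}{4} - \frac{h}{4}$)
$U = -67$ ($U = -19 - 48 = -67$)
$U + q{\left(-2,12 \right)} \left(6 - 5\right) y{\left(-2 + \left(-1\right)^{2} \cdot 5,1 \right)} = -67 + \left(2 - - \frac{1}{2} - 3\right) \left(6 - 5\right) \left(-2\right) = -67 + \left(2 + \frac{1}{2} - 3\right) 1 \left(-2\right) = -67 - -1 = -67 + 1 = -66$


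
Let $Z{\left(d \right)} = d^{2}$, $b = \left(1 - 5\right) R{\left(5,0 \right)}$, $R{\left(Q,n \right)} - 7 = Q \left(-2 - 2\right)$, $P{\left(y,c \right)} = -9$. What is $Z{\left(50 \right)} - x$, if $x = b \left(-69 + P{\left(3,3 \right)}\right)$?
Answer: $6556$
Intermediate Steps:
$R{\left(Q,n \right)} = 7 - 4 Q$ ($R{\left(Q,n \right)} = 7 + Q \left(-2 - 2\right) = 7 + Q \left(-4\right) = 7 - 4 Q$)
$b = 52$ ($b = \left(1 - 5\right) \left(7 - 20\right) = - 4 \left(7 - 20\right) = \left(-4\right) \left(-13\right) = 52$)
$x = -4056$ ($x = 52 \left(-69 - 9\right) = 52 \left(-78\right) = -4056$)
$Z{\left(50 \right)} - x = 50^{2} - -4056 = 2500 + 4056 = 6556$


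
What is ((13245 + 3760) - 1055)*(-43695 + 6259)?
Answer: -597104200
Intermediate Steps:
((13245 + 3760) - 1055)*(-43695 + 6259) = (17005 - 1055)*(-37436) = 15950*(-37436) = -597104200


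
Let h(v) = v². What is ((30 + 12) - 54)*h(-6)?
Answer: -432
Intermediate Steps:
((30 + 12) - 54)*h(-6) = ((30 + 12) - 54)*(-6)² = (42 - 54)*36 = -12*36 = -432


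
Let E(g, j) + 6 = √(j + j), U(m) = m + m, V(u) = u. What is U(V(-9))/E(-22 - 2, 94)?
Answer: -27/38 - 9*√47/38 ≈ -2.3342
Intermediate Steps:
U(m) = 2*m
E(g, j) = -6 + √2*√j (E(g, j) = -6 + √(j + j) = -6 + √(2*j) = -6 + √2*√j)
U(V(-9))/E(-22 - 2, 94) = (2*(-9))/(-6 + √2*√94) = -18/(-6 + 2*√47)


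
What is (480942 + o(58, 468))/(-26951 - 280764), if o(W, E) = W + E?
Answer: -481468/307715 ≈ -1.5647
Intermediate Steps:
o(W, E) = E + W
(480942 + o(58, 468))/(-26951 - 280764) = (480942 + (468 + 58))/(-26951 - 280764) = (480942 + 526)/(-307715) = 481468*(-1/307715) = -481468/307715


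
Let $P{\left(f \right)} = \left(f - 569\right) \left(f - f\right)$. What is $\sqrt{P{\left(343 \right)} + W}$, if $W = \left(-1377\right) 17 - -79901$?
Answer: $2 \sqrt{14123} \approx 237.68$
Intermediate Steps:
$W = 56492$ ($W = -23409 + 79901 = 56492$)
$P{\left(f \right)} = 0$ ($P{\left(f \right)} = \left(-569 + f\right) 0 = 0$)
$\sqrt{P{\left(343 \right)} + W} = \sqrt{0 + 56492} = \sqrt{56492} = 2 \sqrt{14123}$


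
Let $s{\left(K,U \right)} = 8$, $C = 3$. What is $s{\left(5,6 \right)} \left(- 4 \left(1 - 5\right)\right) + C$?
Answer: $131$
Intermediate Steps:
$s{\left(5,6 \right)} \left(- 4 \left(1 - 5\right)\right) + C = 8 \left(- 4 \left(1 - 5\right)\right) + 3 = 8 \left(\left(-4\right) \left(-4\right)\right) + 3 = 8 \cdot 16 + 3 = 128 + 3 = 131$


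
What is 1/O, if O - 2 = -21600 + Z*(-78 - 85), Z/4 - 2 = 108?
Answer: -1/93318 ≈ -1.0716e-5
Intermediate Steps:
Z = 440 (Z = 8 + 4*108 = 8 + 432 = 440)
O = -93318 (O = 2 + (-21600 + 440*(-78 - 85)) = 2 + (-21600 + 440*(-163)) = 2 + (-21600 - 71720) = 2 - 93320 = -93318)
1/O = 1/(-93318) = -1/93318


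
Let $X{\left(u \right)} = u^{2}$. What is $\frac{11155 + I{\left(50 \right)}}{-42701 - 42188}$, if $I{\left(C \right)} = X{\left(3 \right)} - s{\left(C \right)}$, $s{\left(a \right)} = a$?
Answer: $- \frac{11114}{84889} \approx -0.13092$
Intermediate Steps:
$I{\left(C \right)} = 9 - C$ ($I{\left(C \right)} = 3^{2} - C = 9 - C$)
$\frac{11155 + I{\left(50 \right)}}{-42701 - 42188} = \frac{11155 + \left(9 - 50\right)}{-42701 - 42188} = \frac{11155 + \left(9 - 50\right)}{-84889} = \left(11155 - 41\right) \left(- \frac{1}{84889}\right) = 11114 \left(- \frac{1}{84889}\right) = - \frac{11114}{84889}$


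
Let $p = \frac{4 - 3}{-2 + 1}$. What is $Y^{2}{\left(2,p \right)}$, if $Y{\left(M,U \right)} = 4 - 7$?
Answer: $9$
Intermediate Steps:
$p = -1$ ($p = 1 \frac{1}{-1} = 1 \left(-1\right) = -1$)
$Y{\left(M,U \right)} = -3$ ($Y{\left(M,U \right)} = 4 - 7 = -3$)
$Y^{2}{\left(2,p \right)} = \left(-3\right)^{2} = 9$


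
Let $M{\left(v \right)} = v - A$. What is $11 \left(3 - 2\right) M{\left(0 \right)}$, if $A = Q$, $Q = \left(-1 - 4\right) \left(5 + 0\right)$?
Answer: $275$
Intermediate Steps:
$Q = -25$ ($Q = \left(-5\right) 5 = -25$)
$A = -25$
$M{\left(v \right)} = 25 + v$ ($M{\left(v \right)} = v - -25 = v + 25 = 25 + v$)
$11 \left(3 - 2\right) M{\left(0 \right)} = 11 \left(3 - 2\right) \left(25 + 0\right) = 11 \left(3 - 2\right) 25 = 11 \cdot 1 \cdot 25 = 11 \cdot 25 = 275$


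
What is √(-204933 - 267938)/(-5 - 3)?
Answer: -I*√472871/8 ≈ -85.957*I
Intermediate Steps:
√(-204933 - 267938)/(-5 - 3) = √(-472871)/(-8) = -I*√472871/8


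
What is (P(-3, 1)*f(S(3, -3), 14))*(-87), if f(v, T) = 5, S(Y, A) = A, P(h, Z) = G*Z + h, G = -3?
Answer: 2610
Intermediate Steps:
P(h, Z) = h - 3*Z (P(h, Z) = -3*Z + h = h - 3*Z)
(P(-3, 1)*f(S(3, -3), 14))*(-87) = ((-3 - 3*1)*5)*(-87) = ((-3 - 3)*5)*(-87) = -6*5*(-87) = -30*(-87) = 2610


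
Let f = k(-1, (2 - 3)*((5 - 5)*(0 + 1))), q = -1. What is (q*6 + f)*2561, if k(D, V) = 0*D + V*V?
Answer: -15366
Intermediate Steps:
k(D, V) = V² (k(D, V) = 0 + V² = V²)
f = 0 (f = ((2 - 3)*((5 - 5)*(0 + 1)))² = (-0)² = (-1*0)² = 0² = 0)
(q*6 + f)*2561 = (-1*6 + 0)*2561 = (-6 + 0)*2561 = -6*2561 = -15366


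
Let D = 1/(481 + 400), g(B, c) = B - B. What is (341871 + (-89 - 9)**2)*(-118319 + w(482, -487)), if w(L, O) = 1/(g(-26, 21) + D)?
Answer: -41276521050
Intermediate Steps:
g(B, c) = 0
D = 1/881 ≈ 0.0011351
w(L, O) = 881 (w(L, O) = 1/(0 + 1/881) = 1/(1/881) = 881)
(341871 + (-89 - 9)**2)*(-118319 + w(482, -487)) = (341871 + (-89 - 9)**2)*(-118319 + 881) = (341871 + (-98)**2)*(-117438) = (341871 + 9604)*(-117438) = 351475*(-117438) = -41276521050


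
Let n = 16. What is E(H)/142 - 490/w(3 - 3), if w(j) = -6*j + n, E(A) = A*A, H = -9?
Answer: -17071/568 ≈ -30.055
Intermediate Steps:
E(A) = A**2
w(j) = 16 - 6*j (w(j) = -6*j + 16 = 16 - 6*j)
E(H)/142 - 490/w(3 - 3) = (-9)**2/142 - 490/(16 - 6*(3 - 3)) = 81*(1/142) - 490/(16 - 6*0) = 81/142 - 490/(16 + 0) = 81/142 - 490/16 = 81/142 - 490*1/16 = 81/142 - 245/8 = -17071/568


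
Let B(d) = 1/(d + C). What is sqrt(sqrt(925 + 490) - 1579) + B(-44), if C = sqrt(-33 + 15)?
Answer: -22/977 + I*sqrt(1579 - sqrt(1415)) - 3*I*sqrt(2)/1954 ≈ -0.022518 + 39.258*I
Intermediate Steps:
C = 3*I*sqrt(2) (C = sqrt(-18) = 3*I*sqrt(2) ≈ 4.2426*I)
B(d) = 1/(d + 3*I*sqrt(2))
sqrt(sqrt(925 + 490) - 1579) + B(-44) = sqrt(sqrt(925 + 490) - 1579) + 1/(-44 + 3*I*sqrt(2)) = sqrt(sqrt(1415) - 1579) + 1/(-44 + 3*I*sqrt(2)) = sqrt(-1579 + sqrt(1415)) + 1/(-44 + 3*I*sqrt(2))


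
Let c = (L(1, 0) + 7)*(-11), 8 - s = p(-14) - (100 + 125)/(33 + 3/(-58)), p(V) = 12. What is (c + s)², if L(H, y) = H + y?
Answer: 2943496516/405769 ≈ 7254.1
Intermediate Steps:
s = 1802/637 (s = 8 - (12 - (100 + 125)/(33 + 3/(-58))) = 8 - (12 - 225/(33 + 3*(-1/58))) = 8 - (12 - 225/(33 - 3/58)) = 8 - (12 - 225/1911/58) = 8 - (12 - 225*58/1911) = 8 - (12 - 1*4350/637) = 8 - (12 - 4350/637) = 8 - 1*3294/637 = 8 - 3294/637 = 1802/637 ≈ 2.8289)
c = -88 (c = ((1 + 0) + 7)*(-11) = (1 + 7)*(-11) = 8*(-11) = -88)
(c + s)² = (-88 + 1802/637)² = (-54254/637)² = 2943496516/405769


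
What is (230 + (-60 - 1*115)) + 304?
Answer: 359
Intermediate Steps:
(230 + (-60 - 1*115)) + 304 = (230 + (-60 - 115)) + 304 = (230 - 175) + 304 = 55 + 304 = 359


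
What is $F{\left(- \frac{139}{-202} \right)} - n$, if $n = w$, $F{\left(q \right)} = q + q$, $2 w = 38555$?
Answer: $- \frac{3893777}{202} \approx -19276.0$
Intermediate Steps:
$w = \frac{38555}{2}$ ($w = \frac{1}{2} \cdot 38555 = \frac{38555}{2} \approx 19278.0$)
$F{\left(q \right)} = 2 q$
$n = \frac{38555}{2} \approx 19278.0$
$F{\left(- \frac{139}{-202} \right)} - n = 2 \left(- \frac{139}{-202}\right) - \frac{38555}{2} = 2 \left(\left(-139\right) \left(- \frac{1}{202}\right)\right) - \frac{38555}{2} = 2 \cdot \frac{139}{202} - \frac{38555}{2} = \frac{139}{101} - \frac{38555}{2} = - \frac{3893777}{202}$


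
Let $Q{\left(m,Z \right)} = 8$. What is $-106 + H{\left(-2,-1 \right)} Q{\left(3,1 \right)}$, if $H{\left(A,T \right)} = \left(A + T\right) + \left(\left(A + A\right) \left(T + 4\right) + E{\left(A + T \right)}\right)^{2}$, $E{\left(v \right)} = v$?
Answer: $1670$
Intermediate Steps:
$H{\left(A,T \right)} = A + T + \left(A + T + 2 A \left(4 + T\right)\right)^{2}$ ($H{\left(A,T \right)} = \left(A + T\right) + \left(\left(A + A\right) \left(T + 4\right) + \left(A + T\right)\right)^{2} = \left(A + T\right) + \left(2 A \left(4 + T\right) + \left(A + T\right)\right)^{2} = \left(A + T\right) + \left(A + T + 2 A \left(4 + T\right)\right)^{2} = A + T + \left(A + T + 2 A \left(4 + T\right)\right)^{2}$)
$-106 + H{\left(-2,-1 \right)} Q{\left(3,1 \right)} = -106 + \left(-2 - 1 + \left(-1 + 9 \left(-2\right) + 2 \left(-2\right) \left(-1\right)\right)^{2}\right) 8 = -106 + \left(-2 - 1 + \left(-1 - 18 + 4\right)^{2}\right) 8 = -106 + \left(-2 - 1 + \left(-15\right)^{2}\right) 8 = -106 + \left(-2 - 1 + 225\right) 8 = -106 + 222 \cdot 8 = -106 + 1776 = 1670$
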